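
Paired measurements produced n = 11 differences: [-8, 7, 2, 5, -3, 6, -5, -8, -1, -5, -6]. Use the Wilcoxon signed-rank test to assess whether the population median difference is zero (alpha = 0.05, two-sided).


Step 1: Drop any zero differences (none here) and take |d_i|.
|d| = [8, 7, 2, 5, 3, 6, 5, 8, 1, 5, 6]
Step 2: Midrank |d_i| (ties get averaged ranks).
ranks: |8|->10.5, |7|->9, |2|->2, |5|->5, |3|->3, |6|->7.5, |5|->5, |8|->10.5, |1|->1, |5|->5, |6|->7.5
Step 3: Attach original signs; sum ranks with positive sign and with negative sign.
W+ = 9 + 2 + 5 + 7.5 = 23.5
W- = 10.5 + 3 + 5 + 10.5 + 1 + 5 + 7.5 = 42.5
(Check: W+ + W- = 66 should equal n(n+1)/2 = 66.)
Step 4: Test statistic W = min(W+, W-) = 23.5.
Step 5: Ties in |d|, so use the tie-corrected normal approximation.
        E[W] = n(n+1)/4 = 11*12/4 = 33.
        Tie groups: |d|=5 (t=3), |d|=6 (t=2), |d|=8 (t=2); sum(t^3 - t) = 36.
        Var[W] = n(n+1)(2n+1)/24 - sum(t^3-t)/48 = 3036/24 - 36/48 = 125.75.
        z = (W - E[W]) / sqrt(Var[W]) = (23.5 - 33) / 11.2138 = -0.8472.
        Two-sided p = 2*Phi(z) = 0.396901.
Step 6: alpha = 0.05. fail to reject H0.

W+ = 23.5, W- = 42.5, W = min = 23.5, p = 0.396901, fail to reject H0.


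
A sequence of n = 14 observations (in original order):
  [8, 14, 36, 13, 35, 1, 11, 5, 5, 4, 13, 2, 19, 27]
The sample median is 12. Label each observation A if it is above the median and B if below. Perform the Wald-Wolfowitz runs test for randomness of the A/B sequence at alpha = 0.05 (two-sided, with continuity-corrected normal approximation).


Step 1: Compute median = 12; label A = above, B = below.
Labels in order: BAAAABBBBBABAA  (n_A = 7, n_B = 7)
Step 2: Count runs R = 6.
Step 3: Under H0 (random ordering), E[R] = 2*n_A*n_B/(n_A+n_B) + 1 = 2*7*7/14 + 1 = 8.0000.
        Var[R] = 2*n_A*n_B*(2*n_A*n_B - n_A - n_B) / ((n_A+n_B)^2 * (n_A+n_B-1)) = 8232/2548 = 3.2308.
        SD[R] = 1.7974.
Step 4: Continuity-corrected z = (R + 0.5 - E[R]) / SD[R] = (6 + 0.5 - 8.0000) / 1.7974 = -0.8345.
Step 5: Two-sided p-value via normal approximation = 2*(1 - Phi(|z|)) = 0.403986.
Step 6: alpha = 0.05. fail to reject H0.

R = 6, z = -0.8345, p = 0.403986, fail to reject H0.


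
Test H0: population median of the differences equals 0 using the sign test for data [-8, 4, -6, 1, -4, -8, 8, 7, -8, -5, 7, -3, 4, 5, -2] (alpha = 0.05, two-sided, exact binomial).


Step 1: Discard zero differences. Original n = 15; n_eff = number of nonzero differences = 15.
Nonzero differences (with sign): -8, +4, -6, +1, -4, -8, +8, +7, -8, -5, +7, -3, +4, +5, -2
Step 2: Count signs: positive = 7, negative = 8.
Step 3: Under H0: P(positive) = 0.5, so the number of positives S ~ Bin(15, 0.5).
Step 4: Two-sided exact p-value = sum of Bin(15,0.5) probabilities at or below the observed probability = 1.000000.
Step 5: alpha = 0.05. fail to reject H0.

n_eff = 15, pos = 7, neg = 8, p = 1.000000, fail to reject H0.


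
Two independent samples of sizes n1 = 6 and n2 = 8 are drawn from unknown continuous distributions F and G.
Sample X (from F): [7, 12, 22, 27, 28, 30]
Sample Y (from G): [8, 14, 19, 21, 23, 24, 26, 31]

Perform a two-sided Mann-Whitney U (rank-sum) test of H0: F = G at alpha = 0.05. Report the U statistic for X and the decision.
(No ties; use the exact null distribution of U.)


Step 1: Combine and sort all 14 observations; assign midranks.
sorted (value, group): (7,X), (8,Y), (12,X), (14,Y), (19,Y), (21,Y), (22,X), (23,Y), (24,Y), (26,Y), (27,X), (28,X), (30,X), (31,Y)
ranks: 7->1, 8->2, 12->3, 14->4, 19->5, 21->6, 22->7, 23->8, 24->9, 26->10, 27->11, 28->12, 30->13, 31->14
Step 2: Rank sum for X: R1 = 1 + 3 + 7 + 11 + 12 + 13 = 47.
Step 3: U_X = R1 - n1(n1+1)/2 = 47 - 6*7/2 = 47 - 21 = 26.
       U_Y = n1*n2 - U_X = 48 - 26 = 22.
Step 4: No ties, so the exact null distribution of U (based on enumerating the C(14,6) = 3003 equally likely rank assignments) gives the two-sided p-value.
Step 5: p-value = 0.851815; compare to alpha = 0.05. fail to reject H0.

U_X = 26, p = 0.851815, fail to reject H0 at alpha = 0.05.


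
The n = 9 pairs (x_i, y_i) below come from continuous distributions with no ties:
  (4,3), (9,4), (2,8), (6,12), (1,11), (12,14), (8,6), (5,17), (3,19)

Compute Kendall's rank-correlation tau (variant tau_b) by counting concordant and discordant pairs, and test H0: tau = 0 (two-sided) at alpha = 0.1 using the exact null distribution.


Step 1: Enumerate the 36 unordered pairs (i,j) with i<j and classify each by sign(x_j-x_i) * sign(y_j-y_i).
  (1,2):dx=+5,dy=+1->C; (1,3):dx=-2,dy=+5->D; (1,4):dx=+2,dy=+9->C; (1,5):dx=-3,dy=+8->D
  (1,6):dx=+8,dy=+11->C; (1,7):dx=+4,dy=+3->C; (1,8):dx=+1,dy=+14->C; (1,9):dx=-1,dy=+16->D
  (2,3):dx=-7,dy=+4->D; (2,4):dx=-3,dy=+8->D; (2,5):dx=-8,dy=+7->D; (2,6):dx=+3,dy=+10->C
  (2,7):dx=-1,dy=+2->D; (2,8):dx=-4,dy=+13->D; (2,9):dx=-6,dy=+15->D; (3,4):dx=+4,dy=+4->C
  (3,5):dx=-1,dy=+3->D; (3,6):dx=+10,dy=+6->C; (3,7):dx=+6,dy=-2->D; (3,8):dx=+3,dy=+9->C
  (3,9):dx=+1,dy=+11->C; (4,5):dx=-5,dy=-1->C; (4,6):dx=+6,dy=+2->C; (4,7):dx=+2,dy=-6->D
  (4,8):dx=-1,dy=+5->D; (4,9):dx=-3,dy=+7->D; (5,6):dx=+11,dy=+3->C; (5,7):dx=+7,dy=-5->D
  (5,8):dx=+4,dy=+6->C; (5,9):dx=+2,dy=+8->C; (6,7):dx=-4,dy=-8->C; (6,8):dx=-7,dy=+3->D
  (6,9):dx=-9,dy=+5->D; (7,8):dx=-3,dy=+11->D; (7,9):dx=-5,dy=+13->D; (8,9):dx=-2,dy=+2->D
Step 2: C = 16, D = 20, total pairs = 36.
Step 3: tau = (C - D)/(n(n-1)/2) = (16 - 20)/36 = -0.111111.
Step 4: Exact two-sided p-value (enumerate n! = 362880 permutations of y under H0): p = 0.761414.
Step 5: alpha = 0.1. fail to reject H0.

tau_b = -0.1111 (C=16, D=20), p = 0.761414, fail to reject H0.


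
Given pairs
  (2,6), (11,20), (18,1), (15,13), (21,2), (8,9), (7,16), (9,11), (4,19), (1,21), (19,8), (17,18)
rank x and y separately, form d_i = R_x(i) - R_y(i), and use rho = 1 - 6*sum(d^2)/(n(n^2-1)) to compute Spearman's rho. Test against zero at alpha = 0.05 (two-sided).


Step 1: Rank x and y separately (midranks; no ties here).
rank(x): 2->2, 11->7, 18->10, 15->8, 21->12, 8->5, 7->4, 9->6, 4->3, 1->1, 19->11, 17->9
rank(y): 6->3, 20->11, 1->1, 13->7, 2->2, 9->5, 16->8, 11->6, 19->10, 21->12, 8->4, 18->9
Step 2: d_i = R_x(i) - R_y(i); compute d_i^2.
  (2-3)^2=1, (7-11)^2=16, (10-1)^2=81, (8-7)^2=1, (12-2)^2=100, (5-5)^2=0, (4-8)^2=16, (6-6)^2=0, (3-10)^2=49, (1-12)^2=121, (11-4)^2=49, (9-9)^2=0
sum(d^2) = 434.
Step 3: rho = 1 - 6*434 / (12*(12^2 - 1)) = 1 - 2604/1716 = -0.517483.
Step 4: Under H0, t = rho * sqrt((n-2)/(1-rho^2)) = -1.9124 ~ t(10).
Step 5: Two-sided p-value from the t-distribution with 10 df = 0.084869.
Step 6: alpha = 0.05. fail to reject H0.

rho = -0.5175, p = 0.084869, fail to reject H0 at alpha = 0.05.


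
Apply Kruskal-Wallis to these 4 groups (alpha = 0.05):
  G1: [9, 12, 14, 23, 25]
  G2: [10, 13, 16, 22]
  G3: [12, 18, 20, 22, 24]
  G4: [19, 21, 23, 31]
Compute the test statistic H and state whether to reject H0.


Step 1: Combine all N = 18 observations and assign midranks.
sorted (value, group, rank): (9,G1,1), (10,G2,2), (12,G1,3.5), (12,G3,3.5), (13,G2,5), (14,G1,6), (16,G2,7), (18,G3,8), (19,G4,9), (20,G3,10), (21,G4,11), (22,G2,12.5), (22,G3,12.5), (23,G1,14.5), (23,G4,14.5), (24,G3,16), (25,G1,17), (31,G4,18)
Step 2: Sum ranks within each group.
R_1 = 42 (n_1 = 5)
R_2 = 26.5 (n_2 = 4)
R_3 = 50 (n_3 = 5)
R_4 = 52.5 (n_4 = 4)
Step 3: H = 12/(N(N+1)) * sum(R_i^2/n_i) - 3(N+1)
     = 12/(18*19) * (42^2/5 + 26.5^2/4 + 50^2/5 + 52.5^2/4) - 3*19
     = 0.035088 * 1717.42 - 57
     = 3.260526.
Step 4: Ties present; correction factor C = 1 - 18/(18^3 - 18) = 0.996904. Corrected H = 3.260526 / 0.996904 = 3.270652.
Step 5: Under H0, H ~ chi^2(3); p-value = 0.351748.
Step 6: alpha = 0.05. fail to reject H0.

H = 3.2707, df = 3, p = 0.351748, fail to reject H0.


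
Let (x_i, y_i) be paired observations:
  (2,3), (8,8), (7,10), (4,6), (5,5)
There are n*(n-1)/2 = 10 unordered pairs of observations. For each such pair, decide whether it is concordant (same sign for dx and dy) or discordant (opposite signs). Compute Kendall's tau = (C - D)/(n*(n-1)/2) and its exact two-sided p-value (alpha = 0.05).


Step 1: Enumerate the 10 unordered pairs (i,j) with i<j and classify each by sign(x_j-x_i) * sign(y_j-y_i).
  (1,2):dx=+6,dy=+5->C; (1,3):dx=+5,dy=+7->C; (1,4):dx=+2,dy=+3->C; (1,5):dx=+3,dy=+2->C
  (2,3):dx=-1,dy=+2->D; (2,4):dx=-4,dy=-2->C; (2,5):dx=-3,dy=-3->C; (3,4):dx=-3,dy=-4->C
  (3,5):dx=-2,dy=-5->C; (4,5):dx=+1,dy=-1->D
Step 2: C = 8, D = 2, total pairs = 10.
Step 3: tau = (C - D)/(n(n-1)/2) = (8 - 2)/10 = 0.600000.
Step 4: Exact two-sided p-value (enumerate n! = 120 permutations of y under H0): p = 0.233333.
Step 5: alpha = 0.05. fail to reject H0.

tau_b = 0.6000 (C=8, D=2), p = 0.233333, fail to reject H0.


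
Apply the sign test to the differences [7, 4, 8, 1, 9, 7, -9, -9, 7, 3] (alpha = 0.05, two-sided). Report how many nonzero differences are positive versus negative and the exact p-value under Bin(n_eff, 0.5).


Step 1: Discard zero differences. Original n = 10; n_eff = number of nonzero differences = 10.
Nonzero differences (with sign): +7, +4, +8, +1, +9, +7, -9, -9, +7, +3
Step 2: Count signs: positive = 8, negative = 2.
Step 3: Under H0: P(positive) = 0.5, so the number of positives S ~ Bin(10, 0.5).
Step 4: Two-sided exact p-value = sum of Bin(10,0.5) probabilities at or below the observed probability = 0.109375.
Step 5: alpha = 0.05. fail to reject H0.

n_eff = 10, pos = 8, neg = 2, p = 0.109375, fail to reject H0.


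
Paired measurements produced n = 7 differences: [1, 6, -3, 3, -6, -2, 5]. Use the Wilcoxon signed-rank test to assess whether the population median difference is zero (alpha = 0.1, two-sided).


Step 1: Drop any zero differences (none here) and take |d_i|.
|d| = [1, 6, 3, 3, 6, 2, 5]
Step 2: Midrank |d_i| (ties get averaged ranks).
ranks: |1|->1, |6|->6.5, |3|->3.5, |3|->3.5, |6|->6.5, |2|->2, |5|->5
Step 3: Attach original signs; sum ranks with positive sign and with negative sign.
W+ = 1 + 6.5 + 3.5 + 5 = 16
W- = 3.5 + 6.5 + 2 = 12
(Check: W+ + W- = 28 should equal n(n+1)/2 = 28.)
Step 4: Test statistic W = min(W+, W-) = 12.
Step 5: Ties in |d|, so use the tie-corrected normal approximation.
        E[W] = n(n+1)/4 = 7*8/4 = 14.
        Tie groups: |d|=3 (t=2), |d|=6 (t=2); sum(t^3 - t) = 12.
        Var[W] = n(n+1)(2n+1)/24 - sum(t^3-t)/48 = 840/24 - 12/48 = 34.75.
        z = (W - E[W]) / sqrt(Var[W]) = (12 - 14) / 5.8949 = -0.3393.
        Two-sided p = 2*Phi(z) = 0.734402.
Step 6: alpha = 0.1. fail to reject H0.

W+ = 16, W- = 12, W = min = 12, p = 0.734402, fail to reject H0.


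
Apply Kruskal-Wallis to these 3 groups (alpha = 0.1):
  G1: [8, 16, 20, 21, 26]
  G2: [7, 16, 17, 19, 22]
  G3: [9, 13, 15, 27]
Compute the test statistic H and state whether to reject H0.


Step 1: Combine all N = 14 observations and assign midranks.
sorted (value, group, rank): (7,G2,1), (8,G1,2), (9,G3,3), (13,G3,4), (15,G3,5), (16,G1,6.5), (16,G2,6.5), (17,G2,8), (19,G2,9), (20,G1,10), (21,G1,11), (22,G2,12), (26,G1,13), (27,G3,14)
Step 2: Sum ranks within each group.
R_1 = 42.5 (n_1 = 5)
R_2 = 36.5 (n_2 = 5)
R_3 = 26 (n_3 = 4)
Step 3: H = 12/(N(N+1)) * sum(R_i^2/n_i) - 3(N+1)
     = 12/(14*15) * (42.5^2/5 + 36.5^2/5 + 26^2/4) - 3*15
     = 0.057143 * 796.7 - 45
     = 0.525714.
Step 4: Ties present; correction factor C = 1 - 6/(14^3 - 14) = 0.997802. Corrected H = 0.525714 / 0.997802 = 0.526872.
Step 5: Under H0, H ~ chi^2(2); p-value = 0.768407.
Step 6: alpha = 0.1. fail to reject H0.

H = 0.5269, df = 2, p = 0.768407, fail to reject H0.


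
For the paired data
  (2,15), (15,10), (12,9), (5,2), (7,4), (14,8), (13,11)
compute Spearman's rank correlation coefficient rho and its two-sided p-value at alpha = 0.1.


Step 1: Rank x and y separately (midranks; no ties here).
rank(x): 2->1, 15->7, 12->4, 5->2, 7->3, 14->6, 13->5
rank(y): 15->7, 10->5, 9->4, 2->1, 4->2, 8->3, 11->6
Step 2: d_i = R_x(i) - R_y(i); compute d_i^2.
  (1-7)^2=36, (7-5)^2=4, (4-4)^2=0, (2-1)^2=1, (3-2)^2=1, (6-3)^2=9, (5-6)^2=1
sum(d^2) = 52.
Step 3: rho = 1 - 6*52 / (7*(7^2 - 1)) = 1 - 312/336 = 0.071429.
Step 4: Under H0, t = rho * sqrt((n-2)/(1-rho^2)) = 0.1601 ~ t(5).
Step 5: Two-sided p-value from the t-distribution with 5 df = 0.879048.
Step 6: alpha = 0.1. fail to reject H0.

rho = 0.0714, p = 0.879048, fail to reject H0 at alpha = 0.1.


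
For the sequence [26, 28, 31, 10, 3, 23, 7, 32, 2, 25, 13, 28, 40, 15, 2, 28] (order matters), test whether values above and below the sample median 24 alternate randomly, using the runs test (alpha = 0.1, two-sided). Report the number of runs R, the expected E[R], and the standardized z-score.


Step 1: Compute median = 24; label A = above, B = below.
Labels in order: AAABBBBABABAABBA  (n_A = 8, n_B = 8)
Step 2: Count runs R = 9.
Step 3: Under H0 (random ordering), E[R] = 2*n_A*n_B/(n_A+n_B) + 1 = 2*8*8/16 + 1 = 9.0000.
        Var[R] = 2*n_A*n_B*(2*n_A*n_B - n_A - n_B) / ((n_A+n_B)^2 * (n_A+n_B-1)) = 14336/3840 = 3.7333.
        SD[R] = 1.9322.
Step 4: R = E[R], so z = 0 with no continuity correction.
Step 5: Two-sided p-value via normal approximation = 2*(1 - Phi(|z|)) = 1.000000.
Step 6: alpha = 0.1. fail to reject H0.

R = 9, z = 0.0000, p = 1.000000, fail to reject H0.


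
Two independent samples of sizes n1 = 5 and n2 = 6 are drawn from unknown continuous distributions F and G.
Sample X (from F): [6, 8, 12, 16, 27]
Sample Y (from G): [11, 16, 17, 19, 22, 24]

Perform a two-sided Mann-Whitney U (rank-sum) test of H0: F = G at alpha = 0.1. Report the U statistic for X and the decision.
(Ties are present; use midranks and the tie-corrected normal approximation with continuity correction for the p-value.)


Step 1: Combine and sort all 11 observations; assign midranks.
sorted (value, group): (6,X), (8,X), (11,Y), (12,X), (16,X), (16,Y), (17,Y), (19,Y), (22,Y), (24,Y), (27,X)
ranks: 6->1, 8->2, 11->3, 12->4, 16->5.5, 16->5.5, 17->7, 19->8, 22->9, 24->10, 27->11
Step 2: Rank sum for X: R1 = 1 + 2 + 4 + 5.5 + 11 = 23.5.
Step 3: U_X = R1 - n1(n1+1)/2 = 23.5 - 5*6/2 = 23.5 - 15 = 8.5.
       U_Y = n1*n2 - U_X = 30 - 8.5 = 21.5.
Step 4: Ties are present, so use the tie-corrected normal approximation (with continuity correction) for the p-value.
Step 5: p-value = 0.272229; compare to alpha = 0.1. fail to reject H0.

U_X = 8.5, p = 0.272229, fail to reject H0 at alpha = 0.1.


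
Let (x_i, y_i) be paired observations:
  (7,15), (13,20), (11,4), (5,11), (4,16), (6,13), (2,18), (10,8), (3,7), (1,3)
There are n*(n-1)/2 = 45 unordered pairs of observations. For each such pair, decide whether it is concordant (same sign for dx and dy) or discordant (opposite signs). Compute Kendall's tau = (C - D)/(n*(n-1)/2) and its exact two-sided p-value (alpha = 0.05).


Step 1: Enumerate the 45 unordered pairs (i,j) with i<j and classify each by sign(x_j-x_i) * sign(y_j-y_i).
  (1,2):dx=+6,dy=+5->C; (1,3):dx=+4,dy=-11->D; (1,4):dx=-2,dy=-4->C; (1,5):dx=-3,dy=+1->D
  (1,6):dx=-1,dy=-2->C; (1,7):dx=-5,dy=+3->D; (1,8):dx=+3,dy=-7->D; (1,9):dx=-4,dy=-8->C
  (1,10):dx=-6,dy=-12->C; (2,3):dx=-2,dy=-16->C; (2,4):dx=-8,dy=-9->C; (2,5):dx=-9,dy=-4->C
  (2,6):dx=-7,dy=-7->C; (2,7):dx=-11,dy=-2->C; (2,8):dx=-3,dy=-12->C; (2,9):dx=-10,dy=-13->C
  (2,10):dx=-12,dy=-17->C; (3,4):dx=-6,dy=+7->D; (3,5):dx=-7,dy=+12->D; (3,6):dx=-5,dy=+9->D
  (3,7):dx=-9,dy=+14->D; (3,8):dx=-1,dy=+4->D; (3,9):dx=-8,dy=+3->D; (3,10):dx=-10,dy=-1->C
  (4,5):dx=-1,dy=+5->D; (4,6):dx=+1,dy=+2->C; (4,7):dx=-3,dy=+7->D; (4,8):dx=+5,dy=-3->D
  (4,9):dx=-2,dy=-4->C; (4,10):dx=-4,dy=-8->C; (5,6):dx=+2,dy=-3->D; (5,7):dx=-2,dy=+2->D
  (5,8):dx=+6,dy=-8->D; (5,9):dx=-1,dy=-9->C; (5,10):dx=-3,dy=-13->C; (6,7):dx=-4,dy=+5->D
  (6,8):dx=+4,dy=-5->D; (6,9):dx=-3,dy=-6->C; (6,10):dx=-5,dy=-10->C; (7,8):dx=+8,dy=-10->D
  (7,9):dx=+1,dy=-11->D; (7,10):dx=-1,dy=-15->C; (8,9):dx=-7,dy=-1->C; (8,10):dx=-9,dy=-5->C
  (9,10):dx=-2,dy=-4->C
Step 2: C = 25, D = 20, total pairs = 45.
Step 3: tau = (C - D)/(n(n-1)/2) = (25 - 20)/45 = 0.111111.
Step 4: Exact two-sided p-value (enumerate n! = 3628800 permutations of y under H0): p = 0.727490.
Step 5: alpha = 0.05. fail to reject H0.

tau_b = 0.1111 (C=25, D=20), p = 0.727490, fail to reject H0.


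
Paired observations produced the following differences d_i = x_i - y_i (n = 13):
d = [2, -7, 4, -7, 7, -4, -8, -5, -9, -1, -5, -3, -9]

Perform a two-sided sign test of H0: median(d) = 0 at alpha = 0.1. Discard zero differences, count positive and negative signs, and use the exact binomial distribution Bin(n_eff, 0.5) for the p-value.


Step 1: Discard zero differences. Original n = 13; n_eff = number of nonzero differences = 13.
Nonzero differences (with sign): +2, -7, +4, -7, +7, -4, -8, -5, -9, -1, -5, -3, -9
Step 2: Count signs: positive = 3, negative = 10.
Step 3: Under H0: P(positive) = 0.5, so the number of positives S ~ Bin(13, 0.5).
Step 4: Two-sided exact p-value = sum of Bin(13,0.5) probabilities at or below the observed probability = 0.092285.
Step 5: alpha = 0.1. reject H0.

n_eff = 13, pos = 3, neg = 10, p = 0.092285, reject H0.


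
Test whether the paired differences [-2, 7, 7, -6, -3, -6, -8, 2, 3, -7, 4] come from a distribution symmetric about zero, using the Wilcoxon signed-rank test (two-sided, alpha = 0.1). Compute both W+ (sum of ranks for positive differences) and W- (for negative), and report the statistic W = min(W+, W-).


Step 1: Drop any zero differences (none here) and take |d_i|.
|d| = [2, 7, 7, 6, 3, 6, 8, 2, 3, 7, 4]
Step 2: Midrank |d_i| (ties get averaged ranks).
ranks: |2|->1.5, |7|->9, |7|->9, |6|->6.5, |3|->3.5, |6|->6.5, |8|->11, |2|->1.5, |3|->3.5, |7|->9, |4|->5
Step 3: Attach original signs; sum ranks with positive sign and with negative sign.
W+ = 9 + 9 + 1.5 + 3.5 + 5 = 28
W- = 1.5 + 6.5 + 3.5 + 6.5 + 11 + 9 = 38
(Check: W+ + W- = 66 should equal n(n+1)/2 = 66.)
Step 4: Test statistic W = min(W+, W-) = 28.
Step 5: Ties in |d|, so use the tie-corrected normal approximation.
        E[W] = n(n+1)/4 = 11*12/4 = 33.
        Tie groups: |d|=2 (t=2), |d|=3 (t=2), |d|=6 (t=2), |d|=7 (t=3); sum(t^3 - t) = 42.
        Var[W] = n(n+1)(2n+1)/24 - sum(t^3-t)/48 = 3036/24 - 42/48 = 125.625.
        z = (W - E[W]) / sqrt(Var[W]) = (28 - 33) / 11.2083 = -0.4461.
        Two-sided p = 2*Phi(z) = 0.655525.
Step 6: alpha = 0.1. fail to reject H0.

W+ = 28, W- = 38, W = min = 28, p = 0.655525, fail to reject H0.


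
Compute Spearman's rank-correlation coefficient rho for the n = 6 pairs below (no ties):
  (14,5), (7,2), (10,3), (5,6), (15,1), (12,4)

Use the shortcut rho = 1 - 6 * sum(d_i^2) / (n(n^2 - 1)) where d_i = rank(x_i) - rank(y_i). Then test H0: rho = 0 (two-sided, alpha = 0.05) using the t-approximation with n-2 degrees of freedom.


Step 1: Rank x and y separately (midranks; no ties here).
rank(x): 14->5, 7->2, 10->3, 5->1, 15->6, 12->4
rank(y): 5->5, 2->2, 3->3, 6->6, 1->1, 4->4
Step 2: d_i = R_x(i) - R_y(i); compute d_i^2.
  (5-5)^2=0, (2-2)^2=0, (3-3)^2=0, (1-6)^2=25, (6-1)^2=25, (4-4)^2=0
sum(d^2) = 50.
Step 3: rho = 1 - 6*50 / (6*(6^2 - 1)) = 1 - 300/210 = -0.428571.
Step 4: Under H0, t = rho * sqrt((n-2)/(1-rho^2)) = -0.9487 ~ t(4).
Step 5: Two-sided p-value from the t-distribution with 4 df = 0.396501.
Step 6: alpha = 0.05. fail to reject H0.

rho = -0.4286, p = 0.396501, fail to reject H0 at alpha = 0.05.


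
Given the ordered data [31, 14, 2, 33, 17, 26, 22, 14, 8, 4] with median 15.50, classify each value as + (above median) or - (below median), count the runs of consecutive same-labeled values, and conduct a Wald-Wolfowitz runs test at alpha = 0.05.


Step 1: Compute median = 15.50; label A = above, B = below.
Labels in order: ABBAAAABBB  (n_A = 5, n_B = 5)
Step 2: Count runs R = 4.
Step 3: Under H0 (random ordering), E[R] = 2*n_A*n_B/(n_A+n_B) + 1 = 2*5*5/10 + 1 = 6.0000.
        Var[R] = 2*n_A*n_B*(2*n_A*n_B - n_A - n_B) / ((n_A+n_B)^2 * (n_A+n_B-1)) = 2000/900 = 2.2222.
        SD[R] = 1.4907.
Step 4: Continuity-corrected z = (R + 0.5 - E[R]) / SD[R] = (4 + 0.5 - 6.0000) / 1.4907 = -1.0062.
Step 5: Two-sided p-value via normal approximation = 2*(1 - Phi(|z|)) = 0.314305.
Step 6: alpha = 0.05. fail to reject H0.

R = 4, z = -1.0062, p = 0.314305, fail to reject H0.


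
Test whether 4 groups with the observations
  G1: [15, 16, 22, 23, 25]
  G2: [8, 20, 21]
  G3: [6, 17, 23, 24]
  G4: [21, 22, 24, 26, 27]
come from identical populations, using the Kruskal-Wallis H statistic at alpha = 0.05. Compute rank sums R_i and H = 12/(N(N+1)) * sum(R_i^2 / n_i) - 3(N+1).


Step 1: Combine all N = 17 observations and assign midranks.
sorted (value, group, rank): (6,G3,1), (8,G2,2), (15,G1,3), (16,G1,4), (17,G3,5), (20,G2,6), (21,G2,7.5), (21,G4,7.5), (22,G1,9.5), (22,G4,9.5), (23,G1,11.5), (23,G3,11.5), (24,G3,13.5), (24,G4,13.5), (25,G1,15), (26,G4,16), (27,G4,17)
Step 2: Sum ranks within each group.
R_1 = 43 (n_1 = 5)
R_2 = 15.5 (n_2 = 3)
R_3 = 31 (n_3 = 4)
R_4 = 63.5 (n_4 = 5)
Step 3: H = 12/(N(N+1)) * sum(R_i^2/n_i) - 3(N+1)
     = 12/(17*18) * (43^2/5 + 15.5^2/3 + 31^2/4 + 63.5^2/5) - 3*18
     = 0.039216 * 1496.58 - 54
     = 4.689542.
Step 4: Ties present; correction factor C = 1 - 24/(17^3 - 17) = 0.995098. Corrected H = 4.689542 / 0.995098 = 4.712644.
Step 5: Under H0, H ~ chi^2(3); p-value = 0.194089.
Step 6: alpha = 0.05. fail to reject H0.

H = 4.7126, df = 3, p = 0.194089, fail to reject H0.


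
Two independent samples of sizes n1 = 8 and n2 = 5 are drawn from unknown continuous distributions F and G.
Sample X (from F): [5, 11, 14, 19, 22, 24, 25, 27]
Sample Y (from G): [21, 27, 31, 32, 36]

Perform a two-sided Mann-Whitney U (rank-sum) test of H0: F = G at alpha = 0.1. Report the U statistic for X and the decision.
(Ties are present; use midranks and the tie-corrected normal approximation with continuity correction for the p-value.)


Step 1: Combine and sort all 13 observations; assign midranks.
sorted (value, group): (5,X), (11,X), (14,X), (19,X), (21,Y), (22,X), (24,X), (25,X), (27,X), (27,Y), (31,Y), (32,Y), (36,Y)
ranks: 5->1, 11->2, 14->3, 19->4, 21->5, 22->6, 24->7, 25->8, 27->9.5, 27->9.5, 31->11, 32->12, 36->13
Step 2: Rank sum for X: R1 = 1 + 2 + 3 + 4 + 6 + 7 + 8 + 9.5 = 40.5.
Step 3: U_X = R1 - n1(n1+1)/2 = 40.5 - 8*9/2 = 40.5 - 36 = 4.5.
       U_Y = n1*n2 - U_X = 40 - 4.5 = 35.5.
Step 4: Ties are present, so use the tie-corrected normal approximation (with continuity correction) for the p-value.
Step 5: p-value = 0.027892; compare to alpha = 0.1. reject H0.

U_X = 4.5, p = 0.027892, reject H0 at alpha = 0.1.


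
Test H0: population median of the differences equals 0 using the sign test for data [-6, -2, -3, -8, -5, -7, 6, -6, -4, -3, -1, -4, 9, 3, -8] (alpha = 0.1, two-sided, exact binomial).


Step 1: Discard zero differences. Original n = 15; n_eff = number of nonzero differences = 15.
Nonzero differences (with sign): -6, -2, -3, -8, -5, -7, +6, -6, -4, -3, -1, -4, +9, +3, -8
Step 2: Count signs: positive = 3, negative = 12.
Step 3: Under H0: P(positive) = 0.5, so the number of positives S ~ Bin(15, 0.5).
Step 4: Two-sided exact p-value = sum of Bin(15,0.5) probabilities at or below the observed probability = 0.035156.
Step 5: alpha = 0.1. reject H0.

n_eff = 15, pos = 3, neg = 12, p = 0.035156, reject H0.


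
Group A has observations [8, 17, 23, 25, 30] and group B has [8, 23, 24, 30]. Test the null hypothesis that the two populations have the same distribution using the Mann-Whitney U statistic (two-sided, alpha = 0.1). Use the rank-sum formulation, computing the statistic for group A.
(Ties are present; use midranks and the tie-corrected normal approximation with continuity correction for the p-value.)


Step 1: Combine and sort all 9 observations; assign midranks.
sorted (value, group): (8,X), (8,Y), (17,X), (23,X), (23,Y), (24,Y), (25,X), (30,X), (30,Y)
ranks: 8->1.5, 8->1.5, 17->3, 23->4.5, 23->4.5, 24->6, 25->7, 30->8.5, 30->8.5
Step 2: Rank sum for X: R1 = 1.5 + 3 + 4.5 + 7 + 8.5 = 24.5.
Step 3: U_X = R1 - n1(n1+1)/2 = 24.5 - 5*6/2 = 24.5 - 15 = 9.5.
       U_Y = n1*n2 - U_X = 20 - 9.5 = 10.5.
Step 4: Ties are present, so use the tie-corrected normal approximation (with continuity correction) for the p-value.
Step 5: p-value = 1.000000; compare to alpha = 0.1. fail to reject H0.

U_X = 9.5, p = 1.000000, fail to reject H0 at alpha = 0.1.


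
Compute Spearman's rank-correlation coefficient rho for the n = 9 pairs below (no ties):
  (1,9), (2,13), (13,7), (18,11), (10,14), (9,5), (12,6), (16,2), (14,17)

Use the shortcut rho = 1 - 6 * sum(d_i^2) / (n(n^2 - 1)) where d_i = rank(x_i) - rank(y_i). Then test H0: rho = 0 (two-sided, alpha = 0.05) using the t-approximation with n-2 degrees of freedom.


Step 1: Rank x and y separately (midranks; no ties here).
rank(x): 1->1, 2->2, 13->6, 18->9, 10->4, 9->3, 12->5, 16->8, 14->7
rank(y): 9->5, 13->7, 7->4, 11->6, 14->8, 5->2, 6->3, 2->1, 17->9
Step 2: d_i = R_x(i) - R_y(i); compute d_i^2.
  (1-5)^2=16, (2-7)^2=25, (6-4)^2=4, (9-6)^2=9, (4-8)^2=16, (3-2)^2=1, (5-3)^2=4, (8-1)^2=49, (7-9)^2=4
sum(d^2) = 128.
Step 3: rho = 1 - 6*128 / (9*(9^2 - 1)) = 1 - 768/720 = -0.066667.
Step 4: Under H0, t = rho * sqrt((n-2)/(1-rho^2)) = -0.1768 ~ t(7).
Step 5: Two-sided p-value from the t-distribution with 7 df = 0.864690.
Step 6: alpha = 0.05. fail to reject H0.

rho = -0.0667, p = 0.864690, fail to reject H0 at alpha = 0.05.


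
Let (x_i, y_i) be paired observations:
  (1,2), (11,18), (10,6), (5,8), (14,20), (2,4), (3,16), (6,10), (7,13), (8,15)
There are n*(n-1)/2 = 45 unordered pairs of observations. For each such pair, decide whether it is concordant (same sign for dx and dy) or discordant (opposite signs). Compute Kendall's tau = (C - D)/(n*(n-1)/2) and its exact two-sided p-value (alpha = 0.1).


Step 1: Enumerate the 45 unordered pairs (i,j) with i<j and classify each by sign(x_j-x_i) * sign(y_j-y_i).
  (1,2):dx=+10,dy=+16->C; (1,3):dx=+9,dy=+4->C; (1,4):dx=+4,dy=+6->C; (1,5):dx=+13,dy=+18->C
  (1,6):dx=+1,dy=+2->C; (1,7):dx=+2,dy=+14->C; (1,8):dx=+5,dy=+8->C; (1,9):dx=+6,dy=+11->C
  (1,10):dx=+7,dy=+13->C; (2,3):dx=-1,dy=-12->C; (2,4):dx=-6,dy=-10->C; (2,5):dx=+3,dy=+2->C
  (2,6):dx=-9,dy=-14->C; (2,7):dx=-8,dy=-2->C; (2,8):dx=-5,dy=-8->C; (2,9):dx=-4,dy=-5->C
  (2,10):dx=-3,dy=-3->C; (3,4):dx=-5,dy=+2->D; (3,5):dx=+4,dy=+14->C; (3,6):dx=-8,dy=-2->C
  (3,7):dx=-7,dy=+10->D; (3,8):dx=-4,dy=+4->D; (3,9):dx=-3,dy=+7->D; (3,10):dx=-2,dy=+9->D
  (4,5):dx=+9,dy=+12->C; (4,6):dx=-3,dy=-4->C; (4,7):dx=-2,dy=+8->D; (4,8):dx=+1,dy=+2->C
  (4,9):dx=+2,dy=+5->C; (4,10):dx=+3,dy=+7->C; (5,6):dx=-12,dy=-16->C; (5,7):dx=-11,dy=-4->C
  (5,8):dx=-8,dy=-10->C; (5,9):dx=-7,dy=-7->C; (5,10):dx=-6,dy=-5->C; (6,7):dx=+1,dy=+12->C
  (6,8):dx=+4,dy=+6->C; (6,9):dx=+5,dy=+9->C; (6,10):dx=+6,dy=+11->C; (7,8):dx=+3,dy=-6->D
  (7,9):dx=+4,dy=-3->D; (7,10):dx=+5,dy=-1->D; (8,9):dx=+1,dy=+3->C; (8,10):dx=+2,dy=+5->C
  (9,10):dx=+1,dy=+2->C
Step 2: C = 36, D = 9, total pairs = 45.
Step 3: tau = (C - D)/(n(n-1)/2) = (36 - 9)/45 = 0.600000.
Step 4: Exact two-sided p-value (enumerate n! = 3628800 permutations of y under H0): p = 0.016666.
Step 5: alpha = 0.1. reject H0.

tau_b = 0.6000 (C=36, D=9), p = 0.016666, reject H0.


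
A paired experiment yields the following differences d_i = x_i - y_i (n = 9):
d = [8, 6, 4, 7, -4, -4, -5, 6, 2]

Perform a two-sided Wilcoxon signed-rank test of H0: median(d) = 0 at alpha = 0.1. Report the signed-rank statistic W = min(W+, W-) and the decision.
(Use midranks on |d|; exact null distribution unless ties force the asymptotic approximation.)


Step 1: Drop any zero differences (none here) and take |d_i|.
|d| = [8, 6, 4, 7, 4, 4, 5, 6, 2]
Step 2: Midrank |d_i| (ties get averaged ranks).
ranks: |8|->9, |6|->6.5, |4|->3, |7|->8, |4|->3, |4|->3, |5|->5, |6|->6.5, |2|->1
Step 3: Attach original signs; sum ranks with positive sign and with negative sign.
W+ = 9 + 6.5 + 3 + 8 + 6.5 + 1 = 34
W- = 3 + 3 + 5 = 11
(Check: W+ + W- = 45 should equal n(n+1)/2 = 45.)
Step 4: Test statistic W = min(W+, W-) = 11.
Step 5: Ties in |d|, so use the tie-corrected normal approximation.
        E[W] = n(n+1)/4 = 9*10/4 = 22.5.
        Tie groups: |d|=4 (t=3), |d|=6 (t=2); sum(t^3 - t) = 30.
        Var[W] = n(n+1)(2n+1)/24 - sum(t^3-t)/48 = 1710/24 - 30/48 = 70.625.
        z = (W - E[W]) / sqrt(Var[W]) = (11 - 22.5) / 8.4039 = -1.3684.
        Two-sided p = 2*Phi(z) = 0.171181.
Step 6: alpha = 0.1. fail to reject H0.

W+ = 34, W- = 11, W = min = 11, p = 0.171181, fail to reject H0.


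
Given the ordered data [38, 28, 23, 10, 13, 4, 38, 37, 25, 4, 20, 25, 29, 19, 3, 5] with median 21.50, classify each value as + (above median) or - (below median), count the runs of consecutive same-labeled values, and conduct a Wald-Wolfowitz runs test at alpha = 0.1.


Step 1: Compute median = 21.50; label A = above, B = below.
Labels in order: AAABBBAAABBAABBB  (n_A = 8, n_B = 8)
Step 2: Count runs R = 6.
Step 3: Under H0 (random ordering), E[R] = 2*n_A*n_B/(n_A+n_B) + 1 = 2*8*8/16 + 1 = 9.0000.
        Var[R] = 2*n_A*n_B*(2*n_A*n_B - n_A - n_B) / ((n_A+n_B)^2 * (n_A+n_B-1)) = 14336/3840 = 3.7333.
        SD[R] = 1.9322.
Step 4: Continuity-corrected z = (R + 0.5 - E[R]) / SD[R] = (6 + 0.5 - 9.0000) / 1.9322 = -1.2939.
Step 5: Two-sided p-value via normal approximation = 2*(1 - Phi(|z|)) = 0.195709.
Step 6: alpha = 0.1. fail to reject H0.

R = 6, z = -1.2939, p = 0.195709, fail to reject H0.


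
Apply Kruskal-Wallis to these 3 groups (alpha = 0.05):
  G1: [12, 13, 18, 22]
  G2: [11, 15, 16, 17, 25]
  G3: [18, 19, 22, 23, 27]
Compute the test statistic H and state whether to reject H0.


Step 1: Combine all N = 14 observations and assign midranks.
sorted (value, group, rank): (11,G2,1), (12,G1,2), (13,G1,3), (15,G2,4), (16,G2,5), (17,G2,6), (18,G1,7.5), (18,G3,7.5), (19,G3,9), (22,G1,10.5), (22,G3,10.5), (23,G3,12), (25,G2,13), (27,G3,14)
Step 2: Sum ranks within each group.
R_1 = 23 (n_1 = 4)
R_2 = 29 (n_2 = 5)
R_3 = 53 (n_3 = 5)
Step 3: H = 12/(N(N+1)) * sum(R_i^2/n_i) - 3(N+1)
     = 12/(14*15) * (23^2/4 + 29^2/5 + 53^2/5) - 3*15
     = 0.057143 * 862.25 - 45
     = 4.271429.
Step 4: Ties present; correction factor C = 1 - 12/(14^3 - 14) = 0.995604. Corrected H = 4.271429 / 0.995604 = 4.290287.
Step 5: Under H0, H ~ chi^2(2); p-value = 0.117051.
Step 6: alpha = 0.05. fail to reject H0.

H = 4.2903, df = 2, p = 0.117051, fail to reject H0.


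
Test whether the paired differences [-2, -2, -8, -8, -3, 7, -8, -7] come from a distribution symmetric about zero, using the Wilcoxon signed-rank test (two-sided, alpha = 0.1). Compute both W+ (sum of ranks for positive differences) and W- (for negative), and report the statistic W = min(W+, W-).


Step 1: Drop any zero differences (none here) and take |d_i|.
|d| = [2, 2, 8, 8, 3, 7, 8, 7]
Step 2: Midrank |d_i| (ties get averaged ranks).
ranks: |2|->1.5, |2|->1.5, |8|->7, |8|->7, |3|->3, |7|->4.5, |8|->7, |7|->4.5
Step 3: Attach original signs; sum ranks with positive sign and with negative sign.
W+ = 4.5 = 4.5
W- = 1.5 + 1.5 + 7 + 7 + 3 + 7 + 4.5 = 31.5
(Check: W+ + W- = 36 should equal n(n+1)/2 = 36.)
Step 4: Test statistic W = min(W+, W-) = 4.5.
Step 5: Ties in |d|, so use the tie-corrected normal approximation.
        E[W] = n(n+1)/4 = 8*9/4 = 18.
        Tie groups: |d|=2 (t=2), |d|=7 (t=2), |d|=8 (t=3); sum(t^3 - t) = 36.
        Var[W] = n(n+1)(2n+1)/24 - sum(t^3-t)/48 = 1224/24 - 36/48 = 50.25.
        z = (W - E[W]) / sqrt(Var[W]) = (4.5 - 18) / 7.0887 = -1.9044.
        Two-sided p = 2*Phi(z) = 0.056854.
Step 6: alpha = 0.1. reject H0.

W+ = 4.5, W- = 31.5, W = min = 4.5, p = 0.056854, reject H0.


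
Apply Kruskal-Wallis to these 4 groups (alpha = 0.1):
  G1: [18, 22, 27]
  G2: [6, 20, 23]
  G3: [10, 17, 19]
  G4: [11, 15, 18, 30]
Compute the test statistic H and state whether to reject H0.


Step 1: Combine all N = 13 observations and assign midranks.
sorted (value, group, rank): (6,G2,1), (10,G3,2), (11,G4,3), (15,G4,4), (17,G3,5), (18,G1,6.5), (18,G4,6.5), (19,G3,8), (20,G2,9), (22,G1,10), (23,G2,11), (27,G1,12), (30,G4,13)
Step 2: Sum ranks within each group.
R_1 = 28.5 (n_1 = 3)
R_2 = 21 (n_2 = 3)
R_3 = 15 (n_3 = 3)
R_4 = 26.5 (n_4 = 4)
Step 3: H = 12/(N(N+1)) * sum(R_i^2/n_i) - 3(N+1)
     = 12/(13*14) * (28.5^2/3 + 21^2/3 + 15^2/3 + 26.5^2/4) - 3*14
     = 0.065934 * 668.312 - 42
     = 2.064560.
Step 4: Ties present; correction factor C = 1 - 6/(13^3 - 13) = 0.997253. Corrected H = 2.064560 / 0.997253 = 2.070248.
Step 5: Under H0, H ~ chi^2(3); p-value = 0.557955.
Step 6: alpha = 0.1. fail to reject H0.

H = 2.0702, df = 3, p = 0.557955, fail to reject H0.


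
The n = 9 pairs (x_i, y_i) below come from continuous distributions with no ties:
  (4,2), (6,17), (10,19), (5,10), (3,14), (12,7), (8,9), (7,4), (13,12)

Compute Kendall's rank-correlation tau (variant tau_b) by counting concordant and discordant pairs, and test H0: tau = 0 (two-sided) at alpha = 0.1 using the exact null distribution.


Step 1: Enumerate the 36 unordered pairs (i,j) with i<j and classify each by sign(x_j-x_i) * sign(y_j-y_i).
  (1,2):dx=+2,dy=+15->C; (1,3):dx=+6,dy=+17->C; (1,4):dx=+1,dy=+8->C; (1,5):dx=-1,dy=+12->D
  (1,6):dx=+8,dy=+5->C; (1,7):dx=+4,dy=+7->C; (1,8):dx=+3,dy=+2->C; (1,9):dx=+9,dy=+10->C
  (2,3):dx=+4,dy=+2->C; (2,4):dx=-1,dy=-7->C; (2,5):dx=-3,dy=-3->C; (2,6):dx=+6,dy=-10->D
  (2,7):dx=+2,dy=-8->D; (2,8):dx=+1,dy=-13->D; (2,9):dx=+7,dy=-5->D; (3,4):dx=-5,dy=-9->C
  (3,5):dx=-7,dy=-5->C; (3,6):dx=+2,dy=-12->D; (3,7):dx=-2,dy=-10->C; (3,8):dx=-3,dy=-15->C
  (3,9):dx=+3,dy=-7->D; (4,5):dx=-2,dy=+4->D; (4,6):dx=+7,dy=-3->D; (4,7):dx=+3,dy=-1->D
  (4,8):dx=+2,dy=-6->D; (4,9):dx=+8,dy=+2->C; (5,6):dx=+9,dy=-7->D; (5,7):dx=+5,dy=-5->D
  (5,8):dx=+4,dy=-10->D; (5,9):dx=+10,dy=-2->D; (6,7):dx=-4,dy=+2->D; (6,8):dx=-5,dy=-3->C
  (6,9):dx=+1,dy=+5->C; (7,8):dx=-1,dy=-5->C; (7,9):dx=+5,dy=+3->C; (8,9):dx=+6,dy=+8->C
Step 2: C = 20, D = 16, total pairs = 36.
Step 3: tau = (C - D)/(n(n-1)/2) = (20 - 16)/36 = 0.111111.
Step 4: Exact two-sided p-value (enumerate n! = 362880 permutations of y under H0): p = 0.761414.
Step 5: alpha = 0.1. fail to reject H0.

tau_b = 0.1111 (C=20, D=16), p = 0.761414, fail to reject H0.


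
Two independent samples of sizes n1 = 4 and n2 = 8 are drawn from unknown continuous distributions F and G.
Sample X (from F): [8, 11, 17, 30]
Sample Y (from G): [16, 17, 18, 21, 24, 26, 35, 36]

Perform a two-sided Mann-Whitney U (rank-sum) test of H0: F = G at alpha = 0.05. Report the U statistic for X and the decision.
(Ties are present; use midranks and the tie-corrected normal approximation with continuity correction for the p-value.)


Step 1: Combine and sort all 12 observations; assign midranks.
sorted (value, group): (8,X), (11,X), (16,Y), (17,X), (17,Y), (18,Y), (21,Y), (24,Y), (26,Y), (30,X), (35,Y), (36,Y)
ranks: 8->1, 11->2, 16->3, 17->4.5, 17->4.5, 18->6, 21->7, 24->8, 26->9, 30->10, 35->11, 36->12
Step 2: Rank sum for X: R1 = 1 + 2 + 4.5 + 10 = 17.5.
Step 3: U_X = R1 - n1(n1+1)/2 = 17.5 - 4*5/2 = 17.5 - 10 = 7.5.
       U_Y = n1*n2 - U_X = 32 - 7.5 = 24.5.
Step 4: Ties are present, so use the tie-corrected normal approximation (with continuity correction) for the p-value.
Step 5: p-value = 0.173478; compare to alpha = 0.05. fail to reject H0.

U_X = 7.5, p = 0.173478, fail to reject H0 at alpha = 0.05.


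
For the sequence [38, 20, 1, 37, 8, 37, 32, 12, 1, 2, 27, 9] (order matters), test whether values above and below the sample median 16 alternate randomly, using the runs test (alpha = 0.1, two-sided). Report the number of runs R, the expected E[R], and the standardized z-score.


Step 1: Compute median = 16; label A = above, B = below.
Labels in order: AABABAABBBAB  (n_A = 6, n_B = 6)
Step 2: Count runs R = 8.
Step 3: Under H0 (random ordering), E[R] = 2*n_A*n_B/(n_A+n_B) + 1 = 2*6*6/12 + 1 = 7.0000.
        Var[R] = 2*n_A*n_B*(2*n_A*n_B - n_A - n_B) / ((n_A+n_B)^2 * (n_A+n_B-1)) = 4320/1584 = 2.7273.
        SD[R] = 1.6514.
Step 4: Continuity-corrected z = (R - 0.5 - E[R]) / SD[R] = (8 - 0.5 - 7.0000) / 1.6514 = 0.3028.
Step 5: Two-sided p-value via normal approximation = 2*(1 - Phi(|z|)) = 0.762069.
Step 6: alpha = 0.1. fail to reject H0.

R = 8, z = 0.3028, p = 0.762069, fail to reject H0.


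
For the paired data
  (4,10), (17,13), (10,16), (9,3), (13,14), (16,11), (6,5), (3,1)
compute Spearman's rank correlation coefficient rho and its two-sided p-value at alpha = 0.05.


Step 1: Rank x and y separately (midranks; no ties here).
rank(x): 4->2, 17->8, 10->5, 9->4, 13->6, 16->7, 6->3, 3->1
rank(y): 10->4, 13->6, 16->8, 3->2, 14->7, 11->5, 5->3, 1->1
Step 2: d_i = R_x(i) - R_y(i); compute d_i^2.
  (2-4)^2=4, (8-6)^2=4, (5-8)^2=9, (4-2)^2=4, (6-7)^2=1, (7-5)^2=4, (3-3)^2=0, (1-1)^2=0
sum(d^2) = 26.
Step 3: rho = 1 - 6*26 / (8*(8^2 - 1)) = 1 - 156/504 = 0.690476.
Step 4: Under H0, t = rho * sqrt((n-2)/(1-rho^2)) = 2.3382 ~ t(6).
Step 5: Two-sided p-value from the t-distribution with 6 df = 0.057990.
Step 6: alpha = 0.05. fail to reject H0.

rho = 0.6905, p = 0.057990, fail to reject H0 at alpha = 0.05.


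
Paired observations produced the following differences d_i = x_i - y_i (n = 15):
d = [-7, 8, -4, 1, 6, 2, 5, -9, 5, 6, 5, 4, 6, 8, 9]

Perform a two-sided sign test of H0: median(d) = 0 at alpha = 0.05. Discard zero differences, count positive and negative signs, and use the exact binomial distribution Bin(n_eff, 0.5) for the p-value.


Step 1: Discard zero differences. Original n = 15; n_eff = number of nonzero differences = 15.
Nonzero differences (with sign): -7, +8, -4, +1, +6, +2, +5, -9, +5, +6, +5, +4, +6, +8, +9
Step 2: Count signs: positive = 12, negative = 3.
Step 3: Under H0: P(positive) = 0.5, so the number of positives S ~ Bin(15, 0.5).
Step 4: Two-sided exact p-value = sum of Bin(15,0.5) probabilities at or below the observed probability = 0.035156.
Step 5: alpha = 0.05. reject H0.

n_eff = 15, pos = 12, neg = 3, p = 0.035156, reject H0.


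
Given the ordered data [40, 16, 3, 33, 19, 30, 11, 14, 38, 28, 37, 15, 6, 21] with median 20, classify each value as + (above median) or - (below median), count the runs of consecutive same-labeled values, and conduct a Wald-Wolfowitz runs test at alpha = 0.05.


Step 1: Compute median = 20; label A = above, B = below.
Labels in order: ABBABABBAAABBA  (n_A = 7, n_B = 7)
Step 2: Count runs R = 9.
Step 3: Under H0 (random ordering), E[R] = 2*n_A*n_B/(n_A+n_B) + 1 = 2*7*7/14 + 1 = 8.0000.
        Var[R] = 2*n_A*n_B*(2*n_A*n_B - n_A - n_B) / ((n_A+n_B)^2 * (n_A+n_B-1)) = 8232/2548 = 3.2308.
        SD[R] = 1.7974.
Step 4: Continuity-corrected z = (R - 0.5 - E[R]) / SD[R] = (9 - 0.5 - 8.0000) / 1.7974 = 0.2782.
Step 5: Two-sided p-value via normal approximation = 2*(1 - Phi(|z|)) = 0.780879.
Step 6: alpha = 0.05. fail to reject H0.

R = 9, z = 0.2782, p = 0.780879, fail to reject H0.


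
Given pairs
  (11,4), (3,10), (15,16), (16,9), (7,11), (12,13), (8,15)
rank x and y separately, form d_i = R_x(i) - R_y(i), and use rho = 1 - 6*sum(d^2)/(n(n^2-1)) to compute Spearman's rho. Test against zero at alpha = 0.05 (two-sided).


Step 1: Rank x and y separately (midranks; no ties here).
rank(x): 11->4, 3->1, 15->6, 16->7, 7->2, 12->5, 8->3
rank(y): 4->1, 10->3, 16->7, 9->2, 11->4, 13->5, 15->6
Step 2: d_i = R_x(i) - R_y(i); compute d_i^2.
  (4-1)^2=9, (1-3)^2=4, (6-7)^2=1, (7-2)^2=25, (2-4)^2=4, (5-5)^2=0, (3-6)^2=9
sum(d^2) = 52.
Step 3: rho = 1 - 6*52 / (7*(7^2 - 1)) = 1 - 312/336 = 0.071429.
Step 4: Under H0, t = rho * sqrt((n-2)/(1-rho^2)) = 0.1601 ~ t(5).
Step 5: Two-sided p-value from the t-distribution with 5 df = 0.879048.
Step 6: alpha = 0.05. fail to reject H0.

rho = 0.0714, p = 0.879048, fail to reject H0 at alpha = 0.05.


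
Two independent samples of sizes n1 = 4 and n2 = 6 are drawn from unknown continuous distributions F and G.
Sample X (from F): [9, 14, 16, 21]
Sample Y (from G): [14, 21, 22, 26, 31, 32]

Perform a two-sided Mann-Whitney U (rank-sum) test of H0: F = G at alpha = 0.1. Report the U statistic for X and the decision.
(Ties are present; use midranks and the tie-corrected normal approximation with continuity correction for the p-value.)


Step 1: Combine and sort all 10 observations; assign midranks.
sorted (value, group): (9,X), (14,X), (14,Y), (16,X), (21,X), (21,Y), (22,Y), (26,Y), (31,Y), (32,Y)
ranks: 9->1, 14->2.5, 14->2.5, 16->4, 21->5.5, 21->5.5, 22->7, 26->8, 31->9, 32->10
Step 2: Rank sum for X: R1 = 1 + 2.5 + 4 + 5.5 = 13.
Step 3: U_X = R1 - n1(n1+1)/2 = 13 - 4*5/2 = 13 - 10 = 3.
       U_Y = n1*n2 - U_X = 24 - 3 = 21.
Step 4: Ties are present, so use the tie-corrected normal approximation (with continuity correction) for the p-value.
Step 5: p-value = 0.068259; compare to alpha = 0.1. reject H0.

U_X = 3, p = 0.068259, reject H0 at alpha = 0.1.
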